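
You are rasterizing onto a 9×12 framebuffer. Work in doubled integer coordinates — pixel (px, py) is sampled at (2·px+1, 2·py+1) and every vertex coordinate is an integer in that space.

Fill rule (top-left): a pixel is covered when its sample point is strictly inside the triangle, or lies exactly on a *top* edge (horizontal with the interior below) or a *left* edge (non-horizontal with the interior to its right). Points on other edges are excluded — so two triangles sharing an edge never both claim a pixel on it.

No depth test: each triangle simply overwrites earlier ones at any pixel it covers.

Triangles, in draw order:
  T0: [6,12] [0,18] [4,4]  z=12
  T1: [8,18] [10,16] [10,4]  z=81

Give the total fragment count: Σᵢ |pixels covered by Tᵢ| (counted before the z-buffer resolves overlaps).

T0:
  2·area = 60
  edge (6, 12)→(0, 18): d=(-6,6) right/bottom  bias=-1
  edge (0, 18)→(4, 4): d=(4,-14) top-left  bias=+0
  edge (4, 4)→(6, 12): d=(2,8) right/bottom  bias=-1
    (8,0)@(17, 1): e=[0,170,-110] → .  [on edge]
    (7,1)@(15, 3): e=[0,150,-90] → .  [on edge]
    (6,2)@(13, 5): e=[0,130,-70] → .  [on edge]
    (5,3)@(11, 7): e=[0,110,-50] → .  [on edge]
    (1,4)@(3, 9): e=[36,6,18] → X
    (2,4)@(5, 9): e=[24,34,2] → X
    (3,4)@(7, 9): e=[12,62,-14] → .
    (4,4)@(9, 9): e=[0,90,-30] → .  [on edge]
    (1,5)@(3, 11): e=[24,14,22] → X
    (3,5)@(7, 11): e=[0,70,-10] → .  [on edge]
    (1,6)@(3, 13): e=[12,22,26] → X
    (2,6)@(5, 13): e=[0,50,10] → .  [on edge]
    (1,7)@(3, 15): e=[0,30,30] → .  [on edge]
    (0,8)@(1, 17): e=[0,10,50] → .  [on edge]
  covered (6 px):
    . . . . . . . . .
    . . . . . . . . .
    . . . . . . . . .
    . . . . . . . . .
    . X X . . . . . .
    . X X . . . . . .
    . X . . . . . . .
    X . . . . . . . .
    . . . . . . . . .
    . . . . . . . . .
    . . . . . . . . .
    . . . . . . . . .
T1:
  2·area = 24  (B↔C swapped to make it positive)
  edge (8, 18)→(10, 4): d=(2,-14) top-left  bias=+0
  edge (10, 4)→(10, 16): d=(0,12) right/bottom  bias=-1
  edge (10, 16)→(8, 18): d=(-2,2) right/bottom  bias=-1
    (8,4)@(17, 9): e=[108,-84,0] → .  [on edge]
    (4,5)@(9, 11): e=[0,12,12] → X  [on edge]
    (5,5)@(11, 11): e=[28,-12,8] → .
    (7,5)@(15, 11): e=[84,-60,0] → .  [on edge]
    (4,6)@(9, 13): e=[4,12,8] → X
    (5,6)@(11, 13): e=[32,-12,4] → .
    (6,6)@(13, 13): e=[60,-36,0] → .  [on edge]
    (4,7)@(9, 15): e=[8,12,4] → X
    (5,7)@(11, 15): e=[36,-12,0] → .  [on edge]
    (4,8)@(9, 17): e=[12,12,0] → .  [on edge]
    (3,9)@(7, 19): e=[-12,36,0] → .  [on edge]
    (2,10)@(5, 21): e=[-36,60,0] → .  [on edge]
    (1,11)@(3, 23): e=[-60,84,0] → .  [on edge]
  covered (3 px):
    . . . . . . . . .
    . . . . . . . . .
    . . . . . . . . .
    . . . . . . . . .
    . . . . . . . . .
    . . . . X . . . .
    . . . . X . . . .
    . . . . X . . . .
    . . . . . . . . .
    . . . . . . . . .
    . . . . . . . . .
    . . . . . . . . .

Final: 9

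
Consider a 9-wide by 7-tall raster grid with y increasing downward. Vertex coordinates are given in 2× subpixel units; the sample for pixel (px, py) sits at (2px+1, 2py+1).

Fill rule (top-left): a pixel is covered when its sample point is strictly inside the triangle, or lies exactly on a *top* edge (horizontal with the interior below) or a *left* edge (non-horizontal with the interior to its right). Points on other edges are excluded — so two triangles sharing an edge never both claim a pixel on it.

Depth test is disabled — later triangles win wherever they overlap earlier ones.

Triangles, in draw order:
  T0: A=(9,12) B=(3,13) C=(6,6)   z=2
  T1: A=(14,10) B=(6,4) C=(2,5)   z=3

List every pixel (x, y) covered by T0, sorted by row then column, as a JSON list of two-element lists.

T0:
  2·area = 39
  edge (9, 12)→(3, 13): d=(-6,1) right/bottom  bias=-1
  edge (3, 13)→(6, 6): d=(3,-7) top-left  bias=+0
  edge (6, 6)→(9, 12): d=(3,6) right/bottom  bias=-1
    (2,4)@(5, 9): e=[22,2,15] → X
    (3,4)@(7, 9): e=[20,16,3] → X
    (4,4)@(9, 9): e=[18,30,-9] → .
    (2,5)@(5, 11): e=[10,8,21] → X
    (4,5)@(9, 11): e=[6,36,-3] → .
    (7,5)@(15, 11): e=[0,78,-39] → .  [on edge]
    (1,6)@(3, 13): e=[0,0,39] → .  [on edge]
    (2,6)@(5, 13): e=[-2,14,27] → .
    (3,6)@(7, 13): e=[-4,28,15] → .
  covered (4 px):
    . . . . . . . . .
    . . . . . . . . .
    . . . . . . . . .
    . . . . . . . . .
    . . X X . . . . .
    . . X X . . . . .
    . . . . . . . . .
T1:
  2·area = 32  (B↔C swapped to make it positive)
  edge (14, 10)→(2, 5): d=(-12,-5) top-left  bias=+0
  edge (2, 5)→(6, 4): d=(4,-1) top-left  bias=+0
  edge (6, 4)→(14, 10): d=(8,6) right/bottom  bias=-1
    (1,2)@(3, 5): e=[5,1,26] → X
    (2,2)@(5, 5): e=[15,3,14] → X
    (3,2)@(7, 5): e=[25,5,2] → X
    (4,2)@(9, 5): e=[35,7,-10] → .
    (1,3)@(3, 7): e=[-19,9,42] → .
    (2,3)@(5, 7): e=[-9,11,30] → .
    (3,3)@(7, 7): e=[1,13,18] → X
    (4,3)@(9, 7): e=[11,15,6] → X
    (5,3)@(11, 7): e=[21,17,-6] → .
    (3,4)@(7, 9): e=[-23,21,34] → .
    (4,4)@(9, 9): e=[-13,23,22] → .
  covered (5 px):
    . . . . . . . . .
    . . . . . . . . .
    . X X X . . . . .
    . . . X X . . . .
    . . . . . . . . .
    . . . . . . . . .
    . . . . . . . . .

Final: [[2,4],[3,4],[2,5],[3,5]]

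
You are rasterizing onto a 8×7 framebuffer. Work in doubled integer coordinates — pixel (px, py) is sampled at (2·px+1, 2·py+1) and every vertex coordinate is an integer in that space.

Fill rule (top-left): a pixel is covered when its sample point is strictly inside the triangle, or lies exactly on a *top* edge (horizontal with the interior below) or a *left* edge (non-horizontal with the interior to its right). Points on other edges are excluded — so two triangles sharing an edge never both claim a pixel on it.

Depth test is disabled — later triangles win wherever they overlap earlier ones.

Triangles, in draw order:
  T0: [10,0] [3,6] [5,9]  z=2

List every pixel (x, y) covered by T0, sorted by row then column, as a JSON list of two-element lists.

T0:
  2·area = 33  (B↔C swapped to make it positive)
  edge (10, 0)→(5, 9): d=(-5,9) right/bottom  bias=-1
  edge (5, 9)→(3, 6): d=(-2,-3) top-left  bias=+0
  edge (3, 6)→(10, 0): d=(7,-6) top-left  bias=+0
    (4,0)@(9, 1): e=[4,28,1] → #
    (5,0)@(11, 1): e=[-14,34,13] → ·
    (0,1)@(1, 3): e=[66,0,-33] → ·  [on edge]
    (3,1)@(7, 3): e=[12,18,3] → #
    (4,1)@(9, 3): e=[-6,24,15] → ·
    (2,2)@(5, 5): e=[20,8,5] → #
    (4,2)@(9, 5): e=[-16,20,29] → ·
    (2,3)@(5, 7): e=[10,4,19] → #
    (3,3)@(7, 7): e=[-8,10,31] → ·
    (2,4)@(5, 9): e=[0,0,33] → ·  [on edge]
  covered (5 px):
    · · · · # · · ·
    · · · # · · · ·
    · · # # · · · ·
    · · # · · · · ·
    · · · · · · · ·
    · · · · · · · ·
    · · · · · · · ·

Result: [[4,0],[3,1],[2,2],[3,2],[2,3]]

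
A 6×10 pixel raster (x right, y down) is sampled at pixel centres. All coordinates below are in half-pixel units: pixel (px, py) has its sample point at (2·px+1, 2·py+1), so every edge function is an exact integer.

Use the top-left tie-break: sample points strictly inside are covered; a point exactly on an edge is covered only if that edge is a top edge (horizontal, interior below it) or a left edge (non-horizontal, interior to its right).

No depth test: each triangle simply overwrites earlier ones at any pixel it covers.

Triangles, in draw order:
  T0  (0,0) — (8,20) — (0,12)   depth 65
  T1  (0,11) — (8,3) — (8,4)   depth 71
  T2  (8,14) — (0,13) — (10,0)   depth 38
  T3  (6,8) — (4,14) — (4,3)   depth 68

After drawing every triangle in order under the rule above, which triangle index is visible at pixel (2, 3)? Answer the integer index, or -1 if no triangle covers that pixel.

T0:
  2·area = 96
  edge (0, 0)→(8, 20): d=(8,20) right/bottom  bias=-1
  edge (8, 20)→(0, 12): d=(-8,-8) top-left  bias=+0
  edge (0, 12)→(0, 0): d=(0,-12) top-left  bias=+0
    (0,1)@(1, 3): e=[4,80,12] → █
    (1,1)@(3, 3): e=[-36,96,36] → ·
    (0,2)@(1, 5): e=[20,64,12] → █
    (1,2)@(3, 5): e=[-20,80,36] → ·
    (0,3)@(1, 7): e=[36,48,12] → █
    (1,3)@(3, 7): e=[-4,64,36] → ·
    (0,4)@(1, 9): e=[52,32,12] → █
    (1,4)@(3, 9): e=[12,48,36] → █
    (2,4)@(5, 9): e=[-28,64,60] → ·
    (0,5)@(1, 11): e=[68,16,12] → █
    (2,5)@(5, 11): e=[-12,48,60] → ·
    (0,6)@(1, 13): e=[84,0,12] → █  [on edge]
    (1,7)@(3, 15): e=[60,0,36] → █  [on edge]
    (2,8)@(5, 17): e=[36,0,60] → █  [on edge]
    (3,9)@(7, 19): e=[12,0,84] → █  [on edge]
  covered (14 px):
    · · · · · ·
    █ · · · · ·
    █ · · · · ·
    █ · · · · ·
    █ █ · · · ·
    █ █ · · · ·
    █ █ █ · · ·
    · █ █ · · ·
    · · █ · · ·
    · · · █ · ·
T1:
  2·area = 8
  edge (0, 11)→(8, 3): d=(8,-8) top-left  bias=+0
  edge (8, 3)→(8, 4): d=(0,1) right/bottom  bias=-1
  edge (8, 4)→(0, 11): d=(-8,7) right/bottom  bias=-1
  covered (0 px):
    · · · · · ·
    · · · · · ·
    · · · · · ·
    · · · · · ·
    · · · · · ·
    · · · · · ·
    · · · · · ·
    · · · · · ·
    · · · · · ·
    · · · · · ·
T2:
  2·area = 114
  edge (8, 14)→(0, 13): d=(-8,-1) top-left  bias=+0
  edge (0, 13)→(10, 0): d=(10,-13) top-left  bias=+0
  edge (10, 0)→(8, 14): d=(-2,14) right/bottom  bias=-1
    (4,1)@(9, 3): e=[89,17,8] → █
    (5,1)@(11, 3): e=[91,43,-20] → ·
    (3,2)@(7, 5): e=[71,11,32] → █
    (5,2)@(11, 5): e=[75,63,-24] → ·
    (2,3)@(5, 7): e=[53,5,56] → █
    (4,3)@(9, 7): e=[57,57,0] → ·  [on edge]
    (2,4)@(5, 9): e=[37,25,52] → █
    (4,4)@(9, 9): e=[41,77,-4] → ·
    (1,5)@(3, 11): e=[19,19,76] → █
    (4,5)@(9, 11): e=[25,97,-8] → ·
    (0,6)@(1, 13): e=[1,13,100] → █
    (4,6)@(9, 13): e=[9,117,-12] → ·
  covered (14 px):
    · · · · · ·
    · · · · █ ·
    · · · █ █ ·
    · · █ █ · ·
    · · █ █ · ·
    · █ █ █ · ·
    █ █ █ █ · ·
    · · · · · ·
    · · · · · ·
    · · · · · ·
T3:
  2·area = 22
  edge (6, 8)→(4, 14): d=(-2,6) right/bottom  bias=-1
  edge (4, 14)→(4, 3): d=(0,-11) top-left  bias=+0
  edge (4, 3)→(6, 8): d=(2,5) right/bottom  bias=-1
    (3,2)@(7, 5): e=[0,33,-11] → ·  [on edge]
    (2,3)@(5, 7): e=[8,11,3] → █
    (3,3)@(7, 7): e=[-4,33,-7] → ·
    (2,4)@(5, 9): e=[4,11,7] → █
    (3,4)@(7, 9): e=[-8,33,-3] → ·
    (2,5)@(5, 11): e=[0,11,11] → ·  [on edge]
    (1,8)@(3, 17): e=[0,-11,33] → ·  [on edge]
  covered (2 px):
    · · · · · ·
    · · · · · ·
    · · · · · ·
    · · █ · · ·
    · · █ · · ·
    · · · · · ·
    · · · · · ·
    · · · · · ·
    · · · · · ·
    · · · · · ·

Z-buffer (winner per pixel, '.' = empty):
  . . . . . .
  0 . . . 2 .
  0 . . 2 2 .
  0 . 3 2 . .
  0 0 3 2 . .
  0 2 2 2 . .
  2 2 2 2 . .
  . 0 0 . . .
  . . 0 . . .
  . . . 0 . .

Final: 3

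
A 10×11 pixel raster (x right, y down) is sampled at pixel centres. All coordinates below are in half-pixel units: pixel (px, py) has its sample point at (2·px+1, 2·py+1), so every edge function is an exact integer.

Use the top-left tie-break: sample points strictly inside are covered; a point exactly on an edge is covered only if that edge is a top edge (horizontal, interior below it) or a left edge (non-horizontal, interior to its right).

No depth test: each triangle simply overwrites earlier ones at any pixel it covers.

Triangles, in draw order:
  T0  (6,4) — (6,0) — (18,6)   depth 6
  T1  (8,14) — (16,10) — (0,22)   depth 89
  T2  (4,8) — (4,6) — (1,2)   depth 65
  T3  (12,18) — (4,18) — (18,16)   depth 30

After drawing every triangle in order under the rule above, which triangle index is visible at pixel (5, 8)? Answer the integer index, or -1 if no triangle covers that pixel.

T0:
  2·area = 48
  edge (6, 4)→(6, 0): d=(0,-4) top-left  bias=+0
  edge (6, 0)→(18, 6): d=(12,6) right/bottom  bias=-1
  edge (18, 6)→(6, 4): d=(-12,-2) top-left  bias=+0
    (3,0)@(7, 1): e=[4,6,38] → X
    (4,0)@(9, 1): e=[12,-6,42] → .
    (3,1)@(7, 3): e=[4,30,14] → X
    (4,1)@(9, 3): e=[12,18,18] → X
    (5,1)@(11, 3): e=[20,6,22] → X
    (6,1)@(13, 3): e=[28,-6,26] → .
    (3,2)@(7, 5): e=[4,54,-10] → .
    (4,2)@(9, 5): e=[12,42,-6] → .
    (5,2)@(11, 5): e=[20,30,-2] → .
    (6,2)@(13, 5): e=[28,18,2] → X
    (7,2)@(15, 5): e=[36,6,6] → X
    (8,2)@(17, 5): e=[44,-6,10] → .
  covered (6 px):
    . . . X . . . . . .
    . . . X X X . . . .
    . . . . . . X X . .
    . . . . . . . . . .
    . . . . . . . . . .
    . . . . . . . . . .
    . . . . . . . . . .
    . . . . . . . . . .
    . . . . . . . . . .
    . . . . . . . . . .
    . . . . . . . . . .
T1:
  2·area = 32
  edge (8, 14)→(16, 10): d=(8,-4) top-left  bias=+0
  edge (16, 10)→(0, 22): d=(-16,12) right/bottom  bias=-1
  edge (0, 22)→(8, 14): d=(8,-8) top-left  bias=+0
    (9,1)@(19, 3): e=[-44,76,0] → .  [on edge]
    (8,2)@(17, 5): e=[-36,68,0] → .  [on edge]
    (7,3)@(15, 7): e=[-28,60,0] → .  [on edge]
    (6,4)@(13, 9): e=[-20,52,0] → .  [on edge]
    (5,5)@(11, 11): e=[-12,44,0] → .  [on edge]
    (4,6)@(9, 13): e=[-4,36,0] → .  [on edge]
    (5,6)@(11, 13): e=[4,12,16] → X
    (6,6)@(13, 13): e=[12,-12,32] → .
    (3,7)@(7, 15): e=[4,28,0] → X  [on edge]
    (4,7)@(9, 15): e=[12,4,16] → X
    (5,7)@(11, 15): e=[20,-20,32] → .
    (2,8)@(5, 17): e=[12,20,0] → X  [on edge]
    (1,9)@(3, 19): e=[20,12,0] → X  [on edge]
    (0,10)@(1, 21): e=[28,4,0] → X  [on edge]
  covered (6 px):
    . . . . . . . . . .
    . . . . . . . . . .
    . . . . . . . . . .
    . . . . . . . . . .
    . . . . . . . . . .
    . . . . . . . . . .
    . . . . . X . . . .
    . . . X X . . . . .
    . . X . . . . . . .
    . X . . . . . . . .
    X . . . . . . . . .
T2:
  2·area = 6  (B↔C swapped to make it positive)
  edge (4, 8)→(1, 2): d=(-3,-6) top-left  bias=+0
  edge (1, 2)→(4, 6): d=(3,4) right/bottom  bias=-1
  edge (4, 6)→(4, 8): d=(0,2) right/bottom  bias=-1
    (1,2)@(3, 5): e=[3,1,2] → X
    (2,2)@(5, 5): e=[15,-7,-2] → .
    (1,3)@(3, 7): e=[-3,7,2] → .
  covered (1 px):
    . . . . . . . . . .
    . . . . . . . . . .
    . X . . . . . . . .
    . . . . . . . . . .
    . . . . . . . . . .
    . . . . . . . . . .
    . . . . . . . . . .
    . . . . . . . . . .
    . . . . . . . . . .
    . . . . . . . . . .
    . . . . . . . . . .
T3:
  2·area = 16
  edge (12, 18)→(4, 18): d=(-8,0) right/bottom  bias=-1
  edge (4, 18)→(18, 16): d=(14,-2) top-left  bias=+0
  edge (18, 16)→(12, 18): d=(-6,2) right/bottom  bias=-1
    (5,8)@(11, 17): e=[8,0,8] → X  [on edge]
    (6,8)@(13, 17): e=[8,4,4] → X
    (7,8)@(15, 17): e=[8,8,0] → .  [on edge]
    (4,9)@(9, 19): e=[-8,24,0] → .  [on edge]
    (5,9)@(11, 19): e=[-8,28,-4] → .
    (6,9)@(13, 19): e=[-8,32,-8] → .
    (1,10)@(3, 21): e=[-24,40,0] → .  [on edge]
  covered (2 px):
    . . . . . . . . . .
    . . . . . . . . . .
    . . . . . . . . . .
    . . . . . . . . . .
    . . . . . . . . . .
    . . . . . . . . . .
    . . . . . . . . . .
    . . . . . . . . . .
    . . . . . X X . . .
    . . . . . . . . . .
    . . . . . . . . . .

Z-buffer (winner per pixel, '.' = empty):
  . . . 0 . . . . . .
  . . . 0 0 0 . . . .
  . 2 . . . . 0 0 . .
  . . . . . . . . . .
  . . . . . . . . . .
  . . . . . . . . . .
  . . . . . 1 . . . .
  . . . 1 1 . . . . .
  . . 1 . . 3 3 . . .
  . 1 . . . . . . . .
  1 . . . . . . . . .

Result: 3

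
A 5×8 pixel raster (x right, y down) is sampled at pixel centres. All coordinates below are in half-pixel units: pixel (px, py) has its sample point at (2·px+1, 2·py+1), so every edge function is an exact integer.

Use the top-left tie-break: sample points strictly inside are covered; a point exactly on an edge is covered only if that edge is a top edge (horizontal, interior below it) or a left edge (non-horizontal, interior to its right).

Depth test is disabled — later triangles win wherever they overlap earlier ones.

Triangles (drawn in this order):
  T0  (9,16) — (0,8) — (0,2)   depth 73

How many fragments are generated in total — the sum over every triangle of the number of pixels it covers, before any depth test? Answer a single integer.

T0:
  2·area = 54
  edge (9, 16)→(0, 8): d=(-9,-8) top-left  bias=+0
  edge (0, 8)→(0, 2): d=(0,-6) top-left  bias=+0
  edge (0, 2)→(9, 16): d=(9,14) right/bottom  bias=-1
    (0,2)@(1, 5): e=[35,6,13] → █
    (1,2)@(3, 5): e=[51,18,-15] → ·
    (0,3)@(1, 7): e=[17,6,31] → █
    (1,3)@(3, 7): e=[33,18,3] → █
    (2,3)@(5, 7): e=[49,30,-25] → ·
    (0,4)@(1, 9): e=[-1,6,49] → ·
    (1,4)@(3, 9): e=[15,18,21] → █
    (2,4)@(5, 9): e=[31,30,-7] → ·
    (1,5)@(3, 11): e=[-3,18,39] → ·
    (2,5)@(5, 11): e=[13,30,11] → █
    (3,5)@(7, 11): e=[29,42,-17] → ·
    (2,6)@(5, 13): e=[-5,30,29] → ·
  covered (6 px):
    · · · · ·
    · · · · ·
    █ · · · ·
    █ █ · · ·
    · █ · · ·
    · · █ · ·
    · · · █ ·
    · · · · ·

Final: 6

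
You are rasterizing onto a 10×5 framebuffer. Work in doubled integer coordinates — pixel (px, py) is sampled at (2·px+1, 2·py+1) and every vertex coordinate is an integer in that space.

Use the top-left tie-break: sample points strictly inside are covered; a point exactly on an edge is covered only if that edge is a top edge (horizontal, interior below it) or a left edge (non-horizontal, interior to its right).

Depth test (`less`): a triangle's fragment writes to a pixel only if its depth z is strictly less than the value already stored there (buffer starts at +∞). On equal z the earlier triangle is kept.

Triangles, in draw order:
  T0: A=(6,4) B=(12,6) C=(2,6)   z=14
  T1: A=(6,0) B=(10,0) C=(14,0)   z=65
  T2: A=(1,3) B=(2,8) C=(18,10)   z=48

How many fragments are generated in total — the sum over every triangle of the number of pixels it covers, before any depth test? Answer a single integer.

T0:
  2·area = 20
  edge (6, 4)→(12, 6): d=(6,2) right/bottom  bias=-1
  edge (12, 6)→(2, 6): d=(-10,0) right/bottom  bias=-1
  edge (2, 6)→(6, 4): d=(4,-2) top-left  bias=+0
    (1,1)@(3, 3): e=[0,30,-10] → ·  [on edge]
    (2,2)@(5, 5): e=[8,10,2] → #
    (3,2)@(7, 5): e=[4,10,6] → #
    (4,2)@(9, 5): e=[0,10,10] → ·  [on edge]
    (2,3)@(5, 7): e=[20,-10,10] → ·
    (3,3)@(7, 7): e=[16,-10,14] → ·
    (7,3)@(15, 7): e=[0,-10,30] → ·  [on edge]
  covered (2 px):
    · · · · · · · · · ·
    · · · · · · · · · ·
    · · # # · · · · · ·
    · · · · · · · · · ·
    · · · · · · · · · ·
T1:
  degenerate (2·area = 0) — covers nothing
T2:
  2·area = 78  (B↔C swapped to make it positive)
  edge (1, 3)→(18, 10): d=(17,7) right/bottom  bias=-1
  edge (18, 10)→(2, 8): d=(-16,-2) top-left  bias=+0
  edge (2, 8)→(1, 3): d=(-1,-5) top-left  bias=+0
    (0,1)@(1, 3): e=[0,78,0] → ·  [on edge]
    (1,2)@(3, 5): e=[20,50,8] → #
    (2,2)@(5, 5): e=[6,54,18] → #
    (3,2)@(7, 5): e=[-8,58,28] → ·
    (1,3)@(3, 7): e=[54,18,6] → #
    (3,3)@(7, 7): e=[26,26,26] → #
    (4,3)@(9, 7): e=[12,30,36] → #
    (5,3)@(11, 7): e=[-2,34,46] → ·
    (1,4)@(3, 9): e=[88,-14,4] → ·
    (2,4)@(5, 9): e=[74,-10,14] → ·
    (3,4)@(7, 9): e=[60,-6,24] → ·
    (4,4)@(9, 9): e=[46,-2,34] → ·
  covered (9 px):
    · · · · · · · · · ·
    · · · · · · · · · ·
    · # # · · · · · · ·
    · # # # # · · · · ·
    · · · · · # # # · ·

Final: 11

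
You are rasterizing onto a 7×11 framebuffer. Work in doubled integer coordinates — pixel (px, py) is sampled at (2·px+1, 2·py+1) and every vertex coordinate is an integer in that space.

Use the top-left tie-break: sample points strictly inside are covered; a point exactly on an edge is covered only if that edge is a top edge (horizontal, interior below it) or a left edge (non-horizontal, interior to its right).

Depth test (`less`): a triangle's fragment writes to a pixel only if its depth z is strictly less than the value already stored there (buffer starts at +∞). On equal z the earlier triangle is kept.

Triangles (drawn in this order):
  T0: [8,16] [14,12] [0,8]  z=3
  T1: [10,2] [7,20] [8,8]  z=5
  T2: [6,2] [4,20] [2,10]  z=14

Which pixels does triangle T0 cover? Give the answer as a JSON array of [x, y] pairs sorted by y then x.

T0:
  2·area = 80  (B↔C swapped to make it positive)
  edge (8, 16)→(0, 8): d=(-8,-8) top-left  bias=+0
  edge (0, 8)→(14, 12): d=(14,4) right/bottom  bias=-1
  edge (14, 12)→(8, 16): d=(-6,4) right/bottom  bias=-1
    (0,4)@(1, 9): e=[0,10,70] → █  [on edge]
    (1,4)@(3, 9): e=[16,2,62] → █
    (2,4)@(5, 9): e=[32,-6,54] → ·
    (0,5)@(1, 11): e=[-16,38,58] → ·
    (1,5)@(3, 11): e=[0,30,50] → █  [on edge]
    (2,5)@(5, 11): e=[16,22,42] → █
    (3,5)@(7, 11): e=[32,14,34] → █
    (4,5)@(9, 11): e=[48,6,26] → █
    (5,5)@(11, 11): e=[64,-2,18] → ·
    (1,6)@(3, 13): e=[-16,58,38] → ·
    (2,6)@(5, 13): e=[0,50,30] → █  [on edge]
    (5,6)@(11, 13): e=[48,26,6] → █
    (3,7)@(7, 15): e=[0,70,10] → █  [on edge]
    (4,8)@(9, 17): e=[0,90,-10] → ·  [on edge]
    (5,9)@(11, 19): e=[0,110,-30] → ·  [on edge]
    (6,10)@(13, 21): e=[0,130,-50] → ·  [on edge]
  covered (12 px):
    · · · · · · ·
    · · · · · · ·
    · · · · · · ·
    · · · · · · ·
    █ █ · · · · ·
    · █ █ █ █ · ·
    · · █ █ █ █ ·
    · · · █ █ · ·
    · · · · · · ·
    · · · · · · ·
    · · · · · · ·
T1:
  2·area = 18
  edge (10, 2)→(7, 20): d=(-3,18) right/bottom  bias=-1
  edge (7, 20)→(8, 8): d=(1,-12) top-left  bias=+0
  edge (8, 8)→(10, 2): d=(2,-6) top-left  bias=+0
    (4,2)@(9, 5): e=[9,9,0] → █  [on edge]
    (5,2)@(11, 5): e=[-27,33,12] → ·
    (4,3)@(9, 7): e=[3,11,4] → █
    (5,3)@(11, 7): e=[-33,35,16] → ·
    (4,4)@(9, 9): e=[-3,13,8] → ·
    (3,5)@(7, 11): e=[27,-9,0] → ·  [on edge]
    (2,8)@(5, 17): e=[45,-27,0] → ·  [on edge]
  covered (2 px):
    · · · · · · ·
    · · · · · · ·
    · · · · █ · ·
    · · · · █ · ·
    · · · · · · ·
    · · · · · · ·
    · · · · · · ·
    · · · · · · ·
    · · · · · · ·
    · · · · · · ·
    · · · · · · ·
T2:
  2·area = 56
  edge (6, 2)→(4, 20): d=(-2,18) right/bottom  bias=-1
  edge (4, 20)→(2, 10): d=(-2,-10) top-left  bias=+0
  edge (2, 10)→(6, 2): d=(4,-8) top-left  bias=+0
    (0,2)@(1, 5): e=[84,0,-28] → ·  [on edge]
    (2,2)@(5, 5): e=[12,40,4] → █
    (3,2)@(7, 5): e=[-24,60,20] → ·
    (2,3)@(5, 7): e=[8,36,12] → █
    (3,3)@(7, 7): e=[-28,56,28] → ·
    (1,4)@(3, 9): e=[40,12,4] → █
    (3,4)@(7, 9): e=[-32,52,36] → ·
    (1,5)@(3, 11): e=[36,8,12] → █
    (2,5)@(5, 11): e=[0,28,28] → ·  [on edge]
    (1,6)@(3, 13): e=[32,4,20] → █
    (2,6)@(5, 13): e=[-4,24,36] → ·
    (1,7)@(3, 15): e=[28,0,28] → █  [on edge]
  covered (7 px):
    · · · · · · ·
    · · · · · · ·
    · · █ · · · ·
    · · █ · · · ·
    · █ █ · · · ·
    · █ · · · · ·
    · █ · · · · ·
    · █ · · · · ·
    · · · · · · ·
    · · · · · · ·
    · · · · · · ·

Final: [[0,4],[1,4],[1,5],[2,5],[3,5],[4,5],[2,6],[3,6],[4,6],[5,6],[3,7],[4,7]]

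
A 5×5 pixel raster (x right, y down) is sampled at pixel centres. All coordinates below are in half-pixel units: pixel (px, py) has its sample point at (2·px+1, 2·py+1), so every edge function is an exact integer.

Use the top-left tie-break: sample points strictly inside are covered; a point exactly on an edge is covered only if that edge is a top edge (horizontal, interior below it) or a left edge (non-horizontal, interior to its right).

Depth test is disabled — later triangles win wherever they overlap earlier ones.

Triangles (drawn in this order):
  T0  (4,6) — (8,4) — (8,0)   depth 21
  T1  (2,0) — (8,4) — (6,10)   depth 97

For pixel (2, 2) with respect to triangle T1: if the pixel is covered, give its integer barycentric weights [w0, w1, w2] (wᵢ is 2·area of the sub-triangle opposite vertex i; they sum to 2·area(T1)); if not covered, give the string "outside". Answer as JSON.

T0:
  2·area = 16  (B↔C swapped to make it positive)
  edge (4, 6)→(8, 0): d=(4,-6) top-left  bias=+0
  edge (8, 0)→(8, 4): d=(0,4) right/bottom  bias=-1
  edge (8, 4)→(4, 6): d=(-4,2) right/bottom  bias=-1
    (3,1)@(7, 3): e=[6,4,6] → █
    (4,1)@(9, 3): e=[18,-4,2] → ·
    (2,2)@(5, 5): e=[2,12,2] → █
    (3,2)@(7, 5): e=[14,4,-2] → ·
    (2,3)@(5, 7): e=[10,12,-6] → ·
  covered (2 px):
    · · · · ·
    · · · █ ·
    · · █ · ·
    · · · · ·
    · · · · ·
T1:
  2·area = 44
  edge (2, 0)→(8, 4): d=(6,4) right/bottom  bias=-1
  edge (8, 4)→(6, 10): d=(-2,6) right/bottom  bias=-1
  edge (6, 10)→(2, 0): d=(-4,-10) top-left  bias=+0
    (1,0)@(3, 1): e=[2,36,6] → █
    (2,0)@(5, 1): e=[-6,24,26] → ·
    (4,0)@(9, 1): e=[-22,0,66] → ·  [on edge]
    (1,1)@(3, 3): e=[14,32,-2] → ·
    (2,1)@(5, 3): e=[6,20,18] → █
    (3,1)@(7, 3): e=[-2,8,38] → ·
    (2,2)@(5, 5): e=[18,16,10] → █
    (3,2)@(7, 5): e=[10,4,30] → █
    (4,2)@(9, 5): e=[2,-8,50] → ·
    (2,3)@(5, 7): e=[30,12,2] → █
    (3,3)@(7, 7): e=[22,0,22] → ·  [on edge]
    (2,4)@(5, 9): e=[42,8,-6] → ·
  covered (5 px):
    · █ · · ·
    · · █ · ·
    · · █ █ ·
    · · █ · ·
    · · · · ·

Final: [16,10,18]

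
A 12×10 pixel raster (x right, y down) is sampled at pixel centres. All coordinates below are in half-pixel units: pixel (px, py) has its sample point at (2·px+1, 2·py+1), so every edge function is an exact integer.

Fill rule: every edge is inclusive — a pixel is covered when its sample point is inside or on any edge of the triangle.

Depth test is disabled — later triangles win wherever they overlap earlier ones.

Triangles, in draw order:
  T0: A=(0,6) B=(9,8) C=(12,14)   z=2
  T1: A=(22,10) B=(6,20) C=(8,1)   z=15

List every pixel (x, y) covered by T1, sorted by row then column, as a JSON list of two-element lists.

T0:
  2·area = 48
  edge (0, 6)→(9, 8): d=(9,2) inclusive
  edge (9, 8)→(12, 14): d=(3,6) inclusive
  edge (12, 14)→(0, 6): d=(-12,-8) inclusive
    (1,3)@(3, 7): e=[3,33,12] → █
    (2,3)@(5, 7): e=[-1,21,28] → ·
    (1,4)@(3, 9): e=[21,39,-12] → ·
    (2,4)@(5, 9): e=[17,27,4] → █
    (3,4)@(7, 9): e=[13,15,20] → █
    (4,4)@(9, 9): e=[9,3,36] → █
    (5,4)@(11, 9): e=[5,-9,52] → ·
    (2,5)@(5, 11): e=[35,33,-20] → ·
    (3,5)@(7, 11): e=[31,21,-4] → ·
    (4,5)@(9, 11): e=[27,9,12] → █
    (5,5)@(11, 11): e=[23,-3,28] → ·
    (4,6)@(9, 13): e=[45,15,-12] → ·
  covered (6 px):
    · · · · · · · · · · · ·
    · · · · · · · · · · · ·
    · · · · · · · · · · · ·
    · █ · · · · · · · · · ·
    · · █ █ █ · · · · · · ·
    · · · · █ · · · · · · ·
    · · · · · █ · · · · · ·
    · · · · · · · · · · · ·
    · · · · · · · · · · · ·
    · · · · · · · · · · · ·
T1:
  2·area = 284
  edge (22, 10)→(6, 20): d=(-16,10) inclusive
  edge (6, 20)→(8, 1): d=(2,-19) inclusive
  edge (8, 1)→(22, 10): d=(14,9) inclusive
    (4,1)@(9, 3): e=[242,23,19] → █
    (5,1)@(11, 3): e=[222,61,1] → █
    (6,1)@(13, 3): e=[202,99,-17] → ·
    (4,2)@(9, 5): e=[210,27,47] → █
    (6,2)@(13, 5): e=[170,103,11] → █
    (7,2)@(15, 5): e=[150,141,-7] → ·
    (4,3)@(9, 7): e=[178,31,75] → █
    (7,3)@(15, 7): e=[118,145,21] → █
    (8,3)@(17, 7): e=[98,183,3] → █
    (9,3)@(19, 7): e=[78,221,-15] → ·
    (4,4)@(9, 9): e=[146,35,103] → █
    (9,4)@(19, 9): e=[46,225,13] → █
  covered (36 px):
    · · · · · · · · · · · ·
    · · · · █ █ · · · · · ·
    · · · · █ █ █ · · · · ·
    · · · · █ █ █ █ █ · · ·
    · · · · █ █ █ █ █ █ · ·
    · · · █ █ █ █ █ █ █ · ·
    · · · █ █ █ █ █ █ · · ·
    · · · █ █ █ █ · · · · ·
    · · · █ █ · · · · · · ·
    · · · █ · · · · · · · ·

Final: [[4,1],[5,1],[4,2],[5,2],[6,2],[4,3],[5,3],[6,3],[7,3],[8,3],[4,4],[5,4],[6,4],[7,4],[8,4],[9,4],[3,5],[4,5],[5,5],[6,5],[7,5],[8,5],[9,5],[3,6],[4,6],[5,6],[6,6],[7,6],[8,6],[3,7],[4,7],[5,7],[6,7],[3,8],[4,8],[3,9]]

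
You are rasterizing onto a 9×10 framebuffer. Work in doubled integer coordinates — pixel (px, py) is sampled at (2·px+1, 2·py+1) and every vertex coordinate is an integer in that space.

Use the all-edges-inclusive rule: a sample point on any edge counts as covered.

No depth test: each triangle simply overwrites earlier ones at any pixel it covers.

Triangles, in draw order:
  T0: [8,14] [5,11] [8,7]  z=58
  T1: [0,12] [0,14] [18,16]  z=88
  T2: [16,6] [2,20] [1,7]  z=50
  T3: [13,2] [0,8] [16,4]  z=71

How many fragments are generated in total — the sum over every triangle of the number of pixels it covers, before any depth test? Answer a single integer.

T0:
  2·area = 21
  edge (8, 14)→(5, 11): d=(-3,-3) inclusive
  edge (5, 11)→(8, 7): d=(3,-4) inclusive
  edge (8, 7)→(8, 14): d=(0,7) inclusive
    (5,1)@(11, 3): e=[42,0,-21] → .  [on edge]
    (0,3)@(1, 7): e=[0,-28,49] → .  [on edge]
    (1,4)@(3, 9): e=[0,-14,35] → .  [on edge]
    (3,4)@(7, 9): e=[12,2,7] → X
    (4,4)@(9, 9): e=[18,10,-7] → .
    (2,5)@(5, 11): e=[0,0,21] → X  [on edge]
    (4,5)@(9, 11): e=[12,16,-7] → .
    (2,6)@(5, 13): e=[-6,6,21] → .
    (3,6)@(7, 13): e=[0,14,7] → X  [on edge]
    (4,6)@(9, 13): e=[6,22,-7] → .
    (3,7)@(7, 15): e=[-6,20,7] → .
    (4,7)@(9, 15): e=[0,28,-7] → .  [on edge]
    (5,8)@(11, 17): e=[0,42,-21] → .  [on edge]
    (6,9)@(13, 19): e=[0,56,-35] → .  [on edge]
  covered (4 px):
    . . . . . . . . .
    . . . . . . . . .
    . . . . . . . . .
    . . . . . . . . .
    . . . X . . . . .
    . . X X . . . . .
    . . . X . . . . .
    . . . . . . . . .
    . . . . . . . . .
    . . . . . . . . .
T1:
  2·area = 36  (B↔C swapped to make it positive)
  edge (0, 12)→(18, 16): d=(18,4) inclusive
  edge (18, 16)→(0, 14): d=(-18,-2) inclusive
  edge (0, 14)→(0, 12): d=(0,-2) inclusive
    (0,6)@(1, 13): e=[14,20,2] → X
    (1,6)@(3, 13): e=[6,24,6] → X
    (2,6)@(5, 13): e=[-2,28,10] → .
    (0,7)@(1, 15): e=[50,-16,2] → .
    (1,7)@(3, 15): e=[42,-12,6] → .
    (4,7)@(9, 15): e=[18,0,18] → X  [on edge]
    (5,7)@(11, 15): e=[10,4,22] → X
    (6,7)@(13, 15): e=[2,8,26] → X
    (7,7)@(15, 15): e=[-6,12,30] → .
    (4,8)@(9, 17): e=[54,-36,18] → .
    (5,8)@(11, 17): e=[46,-32,22] → .
    (6,8)@(13, 17): e=[38,-28,26] → .
  covered (5 px):
    . . . . . . . . .
    . . . . . . . . .
    . . . . . . . . .
    . . . . . . . . .
    . . . . . . . . .
    . . . . . . . . .
    X X . . . . . . .
    . . . . X X X . .
    . . . . . . . . .
    . . . . . . . . .
T2:
  2·area = 196
  edge (16, 6)→(2, 20): d=(-14,14) inclusive
  edge (2, 20)→(1, 7): d=(-1,-13) inclusive
  edge (1, 7)→(16, 6): d=(15,-1) inclusive
    (8,2)@(17, 5): e=[0,210,-14] → .  [on edge]
    (0,3)@(1, 7): e=[196,0,0] → X  [on edge]
    (1,3)@(3, 7): e=[168,26,2] → X
    (2,3)@(5, 7): e=[140,52,4] → X
    (3,3)@(7, 7): e=[112,78,6] → X
    (4,3)@(9, 7): e=[84,104,8] → X
    (5,3)@(11, 7): e=[56,130,10] → X
    (6,3)@(13, 7): e=[28,156,12] → X
    (7,3)@(15, 7): e=[0,182,14] → X  [on edge]
    (8,3)@(17, 7): e=[-28,208,16] → .
    (0,4)@(1, 9): e=[168,-2,30] → .
    (1,4)@(3, 9): e=[140,24,32] → X
    (6,4)@(13, 9): e=[0,154,42] → X  [on edge]
    (5,5)@(11, 11): e=[0,126,70] → X  [on edge]
    (4,6)@(9, 13): e=[0,98,98] → X  [on edge]
    (3,7)@(7, 15): e=[0,70,126] → X  [on edge]
    (2,8)@(5, 17): e=[0,42,154] → X  [on edge]
    (1,9)@(3, 19): e=[0,14,182] → X  [on edge]
  covered (29 px):
    . . . . . . . . .
    . . . . . . . . .
    . . . . . . . . .
    X X X X X X X X .
    . X X X X X X . .
    . X X X X X . . .
    . X X X X . . . .
    . X X X . . . . .
    . X X . . . . . .
    . X . . . . . . .
T3:
  2·area = 44  (B↔C swapped to make it positive)
  edge (13, 2)→(16, 4): d=(3,2) inclusive
  edge (16, 4)→(0, 8): d=(-16,4) inclusive
  edge (0, 8)→(13, 2): d=(13,-6) inclusive
    (5,1)@(11, 3): e=[7,36,1] → X
    (6,1)@(13, 3): e=[3,28,13] → X
    (7,1)@(15, 3): e=[-1,20,25] → .
    (3,2)@(7, 5): e=[21,20,3] → X
    (4,2)@(9, 5): e=[17,12,15] → X
    (6,2)@(13, 5): e=[9,-4,39] → .
    (1,3)@(3, 7): e=[35,4,5] → X
    (2,3)@(5, 7): e=[31,-4,17] → .
    (3,3)@(7, 7): e=[27,-12,29] → .
    (4,3)@(9, 7): e=[23,-20,41] → .
    (5,3)@(11, 7): e=[19,-28,53] → .
    (1,4)@(3, 9): e=[41,-28,31] → .
  covered (6 px):
    . . . . . . . . .
    . . . . . X X . .
    . . . X X X . . .
    . X . . . . . . .
    . . . . . . . . .
    . . . . . . . . .
    . . . . . . . . .
    . . . . . . . . .
    . . . . . . . . .
    . . . . . . . . .

Result: 44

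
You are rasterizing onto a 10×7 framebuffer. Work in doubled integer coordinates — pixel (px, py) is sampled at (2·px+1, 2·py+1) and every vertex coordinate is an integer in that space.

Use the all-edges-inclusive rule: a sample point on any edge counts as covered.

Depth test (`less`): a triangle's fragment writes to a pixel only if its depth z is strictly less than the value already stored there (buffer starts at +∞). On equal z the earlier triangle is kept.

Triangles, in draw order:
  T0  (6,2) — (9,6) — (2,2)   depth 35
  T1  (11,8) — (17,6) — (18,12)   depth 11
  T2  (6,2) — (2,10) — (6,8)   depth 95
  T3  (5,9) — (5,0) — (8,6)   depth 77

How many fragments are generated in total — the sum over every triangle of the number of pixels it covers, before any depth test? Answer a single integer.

T0:
  2·area = 16
  edge (6, 2)→(9, 6): d=(3,4) inclusive
  edge (9, 6)→(2, 2): d=(-7,-4) inclusive
  edge (2, 2)→(6, 2): d=(4,0) inclusive
    (2,1)@(5, 3): e=[7,5,4] → █
    (3,1)@(7, 3): e=[-1,13,4] → ·
    (2,2)@(5, 5): e=[13,-9,12] → ·
  covered (1 px):
    · · · · · · · · · ·
    · · █ · · · · · · ·
    · · · · · · · · · ·
    · · · · · · · · · ·
    · · · · · · · · · ·
    · · · · · · · · · ·
    · · · · · · · · · ·
T1:
  2·area = 38
  edge (11, 8)→(17, 6): d=(6,-2) inclusive
  edge (17, 6)→(18, 12): d=(1,6) inclusive
  edge (18, 12)→(11, 8): d=(-7,-4) inclusive
    (7,3)@(15, 7): e=[2,13,23] → █
    (8,3)@(17, 7): e=[6,1,31] → █
    (9,3)@(19, 7): e=[10,-11,39] → ·
    (6,4)@(13, 9): e=[10,27,1] → █
    (9,4)@(19, 9): e=[22,-9,25] → ·
    (6,5)@(13, 11): e=[22,29,-13] → ·
    (7,5)@(15, 11): e=[26,17,-5] → ·
    (8,5)@(17, 11): e=[30,5,3] → █
    (9,5)@(19, 11): e=[34,-7,11] → ·
    (8,6)@(17, 13): e=[42,7,-11] → ·
  covered (6 px):
    · · · · · · · · · ·
    · · · · · · · · · ·
    · · · · · · · · · ·
    · · · · · · · █ █ ·
    · · · · · · █ █ █ ·
    · · · · · · · · █ ·
    · · · · · · · · · ·
T2:
  2·area = 24  (B↔C swapped to make it positive)
  edge (6, 2)→(6, 8): d=(0,6) inclusive
  edge (6, 8)→(2, 10): d=(-4,2) inclusive
  edge (2, 10)→(6, 2): d=(4,-8) inclusive
    (2,2)@(5, 5): e=[6,14,4] → █
    (3,2)@(7, 5): e=[-6,10,20] → ·
    (2,3)@(5, 7): e=[6,6,12] → █
    (3,3)@(7, 7): e=[-6,2,28] → ·
    (1,4)@(3, 9): e=[18,2,4] → █
    (2,4)@(5, 9): e=[6,-2,20] → ·
    (1,5)@(3, 11): e=[18,-6,12] → ·
  covered (3 px):
    · · · · · · · · · ·
    · · · · · · · · · ·
    · · █ · · · · · · ·
    · · █ · · · · · · ·
    · █ · · · · · · · ·
    · · · · · · · · · ·
    · · · · · · · · · ·
T3:
  2·area = 27
  edge (5, 9)→(5, 0): d=(0,-9) inclusive
  edge (5, 0)→(8, 6): d=(3,6) inclusive
  edge (8, 6)→(5, 9): d=(-3,3) inclusive
    (2,0)@(5, 1): e=[0,3,24] → █  [on edge]
    (3,0)@(7, 1): e=[18,-9,18] → ·
    (6,0)@(13, 1): e=[72,-45,0] → ·  [on edge]
    (2,1)@(5, 3): e=[0,9,18] → █  [on edge]
    (3,1)@(7, 3): e=[18,-3,12] → ·
    (5,1)@(11, 3): e=[54,-27,0] → ·  [on edge]
    (2,2)@(5, 5): e=[0,15,12] → █  [on edge]
    (3,2)@(7, 5): e=[18,3,6] → █
    (4,2)@(9, 5): e=[36,-9,0] → ·  [on edge]
    (2,3)@(5, 7): e=[0,21,6] → █  [on edge]
    (3,3)@(7, 7): e=[18,9,0] → █  [on edge]
    (4,3)@(9, 7): e=[36,-3,-6] → ·
    (2,4)@(5, 9): e=[0,27,0] → █  [on edge]
    (1,5)@(3, 11): e=[-18,45,0] → ·  [on edge]
    (2,5)@(5, 11): e=[0,33,-6] → ·  [on edge]
    (0,6)@(1, 13): e=[-36,63,0] → ·  [on edge]
    (2,6)@(5, 13): e=[0,39,-12] → ·  [on edge]
  covered (7 px):
    · · █ · · · · · · ·
    · · █ · · · · · · ·
    · · █ █ · · · · · ·
    · · █ █ · · · · · ·
    · · █ · · · · · · ·
    · · · · · · · · · ·
    · · · · · · · · · ·

Result: 17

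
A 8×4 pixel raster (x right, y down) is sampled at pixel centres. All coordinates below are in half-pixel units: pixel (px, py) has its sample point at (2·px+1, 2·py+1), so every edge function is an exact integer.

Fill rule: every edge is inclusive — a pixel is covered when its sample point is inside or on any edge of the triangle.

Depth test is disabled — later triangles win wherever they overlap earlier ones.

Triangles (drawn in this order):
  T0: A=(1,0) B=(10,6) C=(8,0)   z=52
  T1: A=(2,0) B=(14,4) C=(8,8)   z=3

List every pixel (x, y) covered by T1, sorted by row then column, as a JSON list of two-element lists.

T0:
  2·area = 42  (B↔C swapped to make it positive)
  edge (1, 0)→(8, 0): d=(7,0) inclusive
  edge (8, 0)→(10, 6): d=(2,6) inclusive
  edge (10, 6)→(1, 0): d=(-9,-6) inclusive
    (1,0)@(3, 1): e=[7,32,3] → X
    (2,0)@(5, 1): e=[7,20,15] → X
    (3,0)@(7, 1): e=[7,8,27] → X
    (4,0)@(9, 1): e=[7,-4,39] → .
    (1,1)@(3, 3): e=[21,36,-15] → .
    (2,1)@(5, 3): e=[21,24,-3] → .
    (3,1)@(7, 3): e=[21,12,9] → X
    (4,1)@(9, 3): e=[21,0,21] → X  [on edge]
    (5,1)@(11, 3): e=[21,-12,33] → .
    (3,2)@(7, 5): e=[35,16,-9] → .
    (4,2)@(9, 5): e=[35,4,3] → X
    (5,2)@(11, 5): e=[35,-8,15] → .
  covered (6 px):
    . X X X . . . .
    . . . X X . . .
    . . . . X . . .
    . . . . . . . .
T1:
  2·area = 72
  edge (2, 0)→(14, 4): d=(12,4) inclusive
  edge (14, 4)→(8, 8): d=(-6,4) inclusive
  edge (8, 8)→(2, 0): d=(-6,-8) inclusive
    (1,0)@(3, 1): e=[8,62,2] → X
    (2,0)@(5, 1): e=[0,54,18] → X  [on edge]
    (3,0)@(7, 1): e=[-8,46,34] → .
    (1,1)@(3, 3): e=[32,50,-10] → .
    (2,1)@(5, 3): e=[24,42,6] → X
    (3,1)@(7, 3): e=[16,34,22] → X
    (4,1)@(9, 3): e=[8,26,38] → X
    (5,1)@(11, 3): e=[0,18,54] → X  [on edge]
    (6,1)@(13, 3): e=[-8,10,70] → .
    (2,2)@(5, 5): e=[48,30,-6] → .
    (3,2)@(7, 5): e=[40,22,10] → X
    (6,2)@(13, 5): e=[16,-2,58] → .
  covered (10 px):
    . X X . . . . .
    . . X X X X . .
    . . . X X X . .
    . . . . X . . .

Final: [[1,0],[2,0],[2,1],[3,1],[4,1],[5,1],[3,2],[4,2],[5,2],[4,3]]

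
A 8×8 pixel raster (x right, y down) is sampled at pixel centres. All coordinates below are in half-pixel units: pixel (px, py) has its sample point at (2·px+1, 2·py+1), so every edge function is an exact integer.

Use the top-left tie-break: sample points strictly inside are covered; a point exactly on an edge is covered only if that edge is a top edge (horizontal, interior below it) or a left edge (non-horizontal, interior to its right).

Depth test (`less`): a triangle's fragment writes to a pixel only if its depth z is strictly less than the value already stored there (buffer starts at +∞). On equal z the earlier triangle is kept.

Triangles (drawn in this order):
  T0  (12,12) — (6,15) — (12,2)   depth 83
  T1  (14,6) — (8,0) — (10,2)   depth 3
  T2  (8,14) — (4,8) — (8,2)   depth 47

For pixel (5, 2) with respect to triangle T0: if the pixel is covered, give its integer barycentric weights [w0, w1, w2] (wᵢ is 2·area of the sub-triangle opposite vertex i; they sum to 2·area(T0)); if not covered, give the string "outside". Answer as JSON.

T0:
  2·area = 60
  edge (12, 12)→(6, 15): d=(-6,3) right/bottom  bias=-1
  edge (6, 15)→(12, 2): d=(6,-13) top-left  bias=+0
  edge (12, 2)→(12, 12): d=(0,10) right/bottom  bias=-1
    (5,2)@(11, 5): e=[45,5,10] → X
    (6,2)@(13, 5): e=[39,31,-10] → .
    (5,3)@(11, 7): e=[33,17,10] → X
    (6,3)@(13, 7): e=[27,43,-10] → .
    (4,4)@(9, 9): e=[27,3,30] → X
    (6,4)@(13, 9): e=[15,55,-10] → .
    (4,5)@(9, 11): e=[15,15,30] → X
    (6,5)@(13, 11): e=[3,67,-10] → .
    (3,6)@(7, 13): e=[9,1,50] → X
    (5,6)@(11, 13): e=[-3,53,10] → .
    (3,7)@(7, 15): e=[-3,13,50] → .
    (4,7)@(9, 15): e=[-9,39,30] → .
  covered (8 px):
    . . . . . . . .
    . . . . . . . .
    . . . . . X . .
    . . . . . X . .
    . . . . X X . .
    . . . . X X . .
    . . . X X . . .
    . . . . . . . .
T1:
  degenerate (2·area = 0) — covers nothing
T2:
  2·area = 48
  edge (8, 14)→(4, 8): d=(-4,-6) top-left  bias=+0
  edge (4, 8)→(8, 2): d=(4,-6) top-left  bias=+0
  edge (8, 2)→(8, 14): d=(0,12) right/bottom  bias=-1
    (3,2)@(7, 5): e=[30,6,12] → X
    (4,2)@(9, 5): e=[42,18,-12] → .
    (2,3)@(5, 7): e=[10,2,36] → X
    (4,3)@(9, 7): e=[34,26,-12] → .
    (2,4)@(5, 9): e=[2,10,36] → X
    (4,4)@(9, 9): e=[26,34,-12] → .
    (2,5)@(5, 11): e=[-6,18,36] → .
    (3,5)@(7, 11): e=[6,30,12] → X
    (4,5)@(9, 11): e=[18,42,-12] → .
    (3,6)@(7, 13): e=[-2,38,12] → .
  covered (6 px):
    . . . . . . . .
    . . . . . . . .
    . . . X . . . .
    . . X X . . . .
    . . X X . . . .
    . . . X . . . .
    . . . . . . . .
    . . . . . . . .

Answer: [5,10,45]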